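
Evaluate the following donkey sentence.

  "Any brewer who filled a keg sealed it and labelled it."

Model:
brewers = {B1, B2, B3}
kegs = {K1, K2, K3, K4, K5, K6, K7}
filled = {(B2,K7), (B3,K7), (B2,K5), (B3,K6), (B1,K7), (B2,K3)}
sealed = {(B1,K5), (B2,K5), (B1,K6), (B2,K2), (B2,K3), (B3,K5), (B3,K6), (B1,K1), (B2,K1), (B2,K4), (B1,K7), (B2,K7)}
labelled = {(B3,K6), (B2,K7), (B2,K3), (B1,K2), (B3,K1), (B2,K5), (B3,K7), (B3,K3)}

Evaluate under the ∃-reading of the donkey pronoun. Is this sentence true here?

"it" takes "a keg" as antecedent — a donkey pronoun bound across the clause boundary.
Weak reading: every brewer b with some filled-keg has at least one filled-keg k such that sealed(b,k) ∧ labelled(b,k).
Per brewer: B1:✗  B2:✓  B3:✓
B1 has no witness among its filled-kegs.

False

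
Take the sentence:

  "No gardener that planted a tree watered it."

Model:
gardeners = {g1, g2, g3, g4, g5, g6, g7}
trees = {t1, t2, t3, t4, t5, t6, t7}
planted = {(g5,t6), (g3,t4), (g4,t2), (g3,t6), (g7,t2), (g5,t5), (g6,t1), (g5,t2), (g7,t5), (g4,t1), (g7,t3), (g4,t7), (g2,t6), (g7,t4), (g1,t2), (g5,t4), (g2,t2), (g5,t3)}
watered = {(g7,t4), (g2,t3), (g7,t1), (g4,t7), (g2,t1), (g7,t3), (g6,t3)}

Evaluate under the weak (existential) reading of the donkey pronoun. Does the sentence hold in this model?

False

"it" takes "a tree" as antecedent — a donkey pronoun bound across the clause boundary.
Truth condition: for no (g,t) with planted(g,t) does watered(g,t) hold.
Restrictor pairs — does the scope hold? (g1,t2):fails  (g2,t2):fails  (g2,t6):fails  (g3,t4):fails  (g3,t6):fails  (g4,t1):fails  (g4,t2):fails  (g4,t7):holds  (g5,t2):fails  (g5,t3):fails  (g5,t4):fails  (g5,t5):fails  (g5,t6):fails  (g6,t1):fails  (g7,t2):fails  (g7,t3):holds  (g7,t4):holds  (g7,t5):fails
Scope holds for 3 pair(s), so the sentence is false.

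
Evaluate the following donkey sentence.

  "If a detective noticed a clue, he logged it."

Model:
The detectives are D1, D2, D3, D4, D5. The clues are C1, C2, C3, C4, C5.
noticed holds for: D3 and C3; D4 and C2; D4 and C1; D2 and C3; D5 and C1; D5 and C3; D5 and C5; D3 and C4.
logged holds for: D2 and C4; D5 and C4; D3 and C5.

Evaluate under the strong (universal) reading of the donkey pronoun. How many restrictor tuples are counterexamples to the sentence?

8

"it" takes "a clue" as antecedent — a donkey pronoun bound across the clause boundary.
Strong reading: for every (d,c) with noticed(d,c), logged(d,c).
Restrictor pairs: (D2,C3) ✗  (D3,C3) ✗  (D3,C4) ✗  (D4,C1) ✗  (D4,C2) ✗  (D5,C1) ✗  (D5,C3) ✗  (D5,C5) ✗
Counterexamples (restrictor pairs failing the scope): 8.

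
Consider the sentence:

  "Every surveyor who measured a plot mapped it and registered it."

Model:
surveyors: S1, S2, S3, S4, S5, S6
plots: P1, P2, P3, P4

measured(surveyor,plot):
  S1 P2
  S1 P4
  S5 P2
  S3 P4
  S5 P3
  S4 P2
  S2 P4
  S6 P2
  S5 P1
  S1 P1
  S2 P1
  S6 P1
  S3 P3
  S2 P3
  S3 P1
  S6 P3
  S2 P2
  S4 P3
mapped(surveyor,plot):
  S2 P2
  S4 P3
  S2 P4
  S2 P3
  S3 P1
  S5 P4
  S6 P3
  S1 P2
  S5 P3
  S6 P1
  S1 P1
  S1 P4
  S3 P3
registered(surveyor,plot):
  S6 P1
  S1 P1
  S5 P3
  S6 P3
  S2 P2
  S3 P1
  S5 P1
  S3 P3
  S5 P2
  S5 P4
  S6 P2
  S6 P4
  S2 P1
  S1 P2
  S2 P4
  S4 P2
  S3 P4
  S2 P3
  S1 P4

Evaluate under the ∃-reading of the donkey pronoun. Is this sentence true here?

False

"it" takes "a plot" as antecedent — a donkey pronoun bound across the clause boundary.
Weak reading: every surveyor s with some measured-plot has at least one measured-plot p such that mapped(s,p) ∧ registered(s,p).
Per surveyor: S1:✓  S2:✓  S3:✓  S4:✗  S5:✓  S6:✓
S4 has no witness among its measured-plots.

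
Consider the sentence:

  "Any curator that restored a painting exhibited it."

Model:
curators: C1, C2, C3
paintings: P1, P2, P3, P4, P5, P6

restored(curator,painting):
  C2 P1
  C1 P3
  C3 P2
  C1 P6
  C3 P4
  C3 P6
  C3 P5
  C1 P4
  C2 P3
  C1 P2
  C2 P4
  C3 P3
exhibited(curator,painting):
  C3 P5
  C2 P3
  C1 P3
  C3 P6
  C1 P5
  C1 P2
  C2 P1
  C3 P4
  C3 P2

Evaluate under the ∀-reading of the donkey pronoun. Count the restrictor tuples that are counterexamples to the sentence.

4

"it" takes "a painting" as antecedent — a donkey pronoun bound across the clause boundary.
Strong reading: for every (c,p) with restored(c,p), exhibited(c,p).
Restrictor pairs: (C1,P2) ✓  (C1,P3) ✓  (C1,P4) ✗  (C1,P6) ✗  (C2,P1) ✓  (C2,P3) ✓  (C2,P4) ✗  (C3,P2) ✓  (C3,P3) ✗  (C3,P4) ✓  (C3,P5) ✓  (C3,P6) ✓
Counterexamples (restrictor pairs failing the scope): 4.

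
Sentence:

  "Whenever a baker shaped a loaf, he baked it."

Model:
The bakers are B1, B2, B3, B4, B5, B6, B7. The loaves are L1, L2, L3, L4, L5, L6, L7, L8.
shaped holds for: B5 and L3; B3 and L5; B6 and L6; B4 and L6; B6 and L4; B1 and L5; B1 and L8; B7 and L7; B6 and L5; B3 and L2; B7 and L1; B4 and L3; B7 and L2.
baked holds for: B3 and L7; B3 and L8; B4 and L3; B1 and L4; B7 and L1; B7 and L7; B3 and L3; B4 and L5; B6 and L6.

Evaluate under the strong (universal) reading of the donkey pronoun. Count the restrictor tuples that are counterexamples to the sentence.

"it" takes "a loaf" as antecedent — a donkey pronoun bound across the clause boundary.
Strong reading: for every (b,l) with shaped(b,l), baked(b,l).
Restrictor pairs: (B1,L5) ✗  (B1,L8) ✗  (B3,L2) ✗  (B3,L5) ✗  (B4,L3) ✓  (B4,L6) ✗  (B5,L3) ✗  (B6,L4) ✗  (B6,L5) ✗  (B6,L6) ✓  (B7,L1) ✓  (B7,L2) ✗  (B7,L7) ✓
Counterexamples (restrictor pairs failing the scope): 9.

9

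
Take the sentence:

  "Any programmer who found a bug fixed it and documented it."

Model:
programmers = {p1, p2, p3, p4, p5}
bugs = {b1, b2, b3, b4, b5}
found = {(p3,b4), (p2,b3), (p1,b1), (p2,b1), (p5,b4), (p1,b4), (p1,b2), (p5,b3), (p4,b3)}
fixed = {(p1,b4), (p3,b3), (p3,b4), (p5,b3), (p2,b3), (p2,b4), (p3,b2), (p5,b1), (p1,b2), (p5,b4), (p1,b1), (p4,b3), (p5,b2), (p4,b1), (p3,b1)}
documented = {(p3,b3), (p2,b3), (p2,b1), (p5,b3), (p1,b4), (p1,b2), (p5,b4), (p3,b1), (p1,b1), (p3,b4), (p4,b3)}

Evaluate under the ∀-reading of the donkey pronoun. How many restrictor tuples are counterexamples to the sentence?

"it" takes "a bug" as antecedent — a donkey pronoun bound across the clause boundary.
Strong reading: for every (p,b) with found(p,b), fixed(p,b) ∧ documented(p,b).
Restrictor pairs: (p1,b1) ✓  (p1,b2) ✓  (p1,b4) ✓  (p2,b1) ✗  (p2,b3) ✓  (p3,b4) ✓  (p4,b3) ✓  (p5,b3) ✓  (p5,b4) ✓
Counterexamples (restrictor pairs failing the scope): 1.

1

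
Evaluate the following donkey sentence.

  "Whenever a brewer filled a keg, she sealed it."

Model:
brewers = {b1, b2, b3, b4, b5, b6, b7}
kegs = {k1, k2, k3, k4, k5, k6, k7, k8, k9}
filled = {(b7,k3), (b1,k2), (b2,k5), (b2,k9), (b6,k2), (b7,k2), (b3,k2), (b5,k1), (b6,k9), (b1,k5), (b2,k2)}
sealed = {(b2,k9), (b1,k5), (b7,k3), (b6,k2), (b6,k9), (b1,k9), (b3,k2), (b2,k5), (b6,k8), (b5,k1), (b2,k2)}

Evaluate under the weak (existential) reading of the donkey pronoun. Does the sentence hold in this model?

True

"it" takes "a keg" as antecedent — a donkey pronoun bound across the clause boundary.
Weak reading: every brewer b with some filled-keg has at least one filled-keg k such that sealed(b,k).
Per brewer: b1:✓  b2:✓  b3:✓  b5:✓  b6:✓  b7:✓
Every brewer in the restrictor has a witness.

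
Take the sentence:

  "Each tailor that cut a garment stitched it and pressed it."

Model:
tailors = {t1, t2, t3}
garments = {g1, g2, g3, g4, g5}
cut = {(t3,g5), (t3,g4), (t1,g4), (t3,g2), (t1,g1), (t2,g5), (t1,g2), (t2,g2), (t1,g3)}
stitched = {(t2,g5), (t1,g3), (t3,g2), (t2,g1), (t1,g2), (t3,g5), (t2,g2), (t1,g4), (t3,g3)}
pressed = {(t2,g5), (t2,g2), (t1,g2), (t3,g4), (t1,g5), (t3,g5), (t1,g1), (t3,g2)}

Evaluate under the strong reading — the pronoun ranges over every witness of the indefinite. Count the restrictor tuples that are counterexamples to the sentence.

"it" takes "a garment" as antecedent — a donkey pronoun bound across the clause boundary.
Strong reading: for every (t,g) with cut(t,g), stitched(t,g) ∧ pressed(t,g).
Restrictor pairs: (t1,g1) ✗  (t1,g2) ✓  (t1,g3) ✗  (t1,g4) ✗  (t2,g2) ✓  (t2,g5) ✓  (t3,g2) ✓  (t3,g4) ✗  (t3,g5) ✓
Counterexamples (restrictor pairs failing the scope): 4.

4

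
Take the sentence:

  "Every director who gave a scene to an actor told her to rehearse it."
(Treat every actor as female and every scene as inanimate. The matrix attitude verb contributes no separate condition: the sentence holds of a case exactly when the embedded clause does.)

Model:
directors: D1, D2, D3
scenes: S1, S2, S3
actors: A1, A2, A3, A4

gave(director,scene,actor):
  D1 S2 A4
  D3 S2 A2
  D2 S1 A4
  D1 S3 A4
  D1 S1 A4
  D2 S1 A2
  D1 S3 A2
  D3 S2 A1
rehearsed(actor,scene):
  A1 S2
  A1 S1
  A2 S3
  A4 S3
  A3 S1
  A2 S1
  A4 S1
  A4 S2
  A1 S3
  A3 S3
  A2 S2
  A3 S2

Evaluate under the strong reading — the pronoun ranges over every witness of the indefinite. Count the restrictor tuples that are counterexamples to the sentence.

"her" takes "an actor" as antecedent and "it" takes "a scene"; both are donkey pronouns co-varying with the restrictor.
Strong reading: for every (d,s,a) with gave(d,s,a), rehearsed(a,s).
Restrictor triples: (D1,S1,A4)→rehearsed(A4,S1) ✓  (D1,S2,A4)→rehearsed(A4,S2) ✓  (D1,S3,A2)→rehearsed(A2,S3) ✓  (D1,S3,A4)→rehearsed(A4,S3) ✓  (D2,S1,A2)→rehearsed(A2,S1) ✓  (D2,S1,A4)→rehearsed(A4,S1) ✓  (D3,S2,A1)→rehearsed(A1,S2) ✓  (D3,S2,A2)→rehearsed(A2,S2) ✓
Counterexamples (restrictor triples failing the scope): 0.

0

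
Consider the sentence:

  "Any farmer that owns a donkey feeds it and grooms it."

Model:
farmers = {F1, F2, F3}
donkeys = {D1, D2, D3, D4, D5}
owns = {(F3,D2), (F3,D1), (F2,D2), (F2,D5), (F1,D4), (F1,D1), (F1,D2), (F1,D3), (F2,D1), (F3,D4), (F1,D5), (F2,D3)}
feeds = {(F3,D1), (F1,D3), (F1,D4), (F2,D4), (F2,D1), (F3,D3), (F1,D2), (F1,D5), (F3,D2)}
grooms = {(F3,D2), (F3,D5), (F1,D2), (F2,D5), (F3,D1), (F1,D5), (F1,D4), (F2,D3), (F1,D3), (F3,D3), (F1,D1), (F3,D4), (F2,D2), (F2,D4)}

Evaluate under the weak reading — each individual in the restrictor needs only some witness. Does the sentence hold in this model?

False

"it" takes "a donkey" as antecedent — a donkey pronoun bound across the clause boundary.
Weak reading: every farmer f with some owns-donkey has at least one owns-donkey d such that feeds(f,d) ∧ grooms(f,d).
Per farmer: F1:✓  F2:✗  F3:✓
F2 has no witness among its owns-donkeys.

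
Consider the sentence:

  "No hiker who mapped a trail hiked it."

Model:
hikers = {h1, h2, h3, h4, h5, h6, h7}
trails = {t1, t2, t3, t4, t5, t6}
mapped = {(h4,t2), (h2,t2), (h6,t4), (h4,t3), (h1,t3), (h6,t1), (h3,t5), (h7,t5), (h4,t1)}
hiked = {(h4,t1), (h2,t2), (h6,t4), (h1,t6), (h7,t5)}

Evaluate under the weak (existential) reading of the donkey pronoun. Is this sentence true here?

"it" takes "a trail" as antecedent — a donkey pronoun bound across the clause boundary.
Truth condition: for no (h,t) with mapped(h,t) does hiked(h,t) hold.
Restrictor pairs — does the scope hold? (h1,t3):fails  (h2,t2):holds  (h3,t5):fails  (h4,t1):holds  (h4,t2):fails  (h4,t3):fails  (h6,t1):fails  (h6,t4):holds  (h7,t5):holds
Scope holds for 4 pair(s), so the sentence is false.

False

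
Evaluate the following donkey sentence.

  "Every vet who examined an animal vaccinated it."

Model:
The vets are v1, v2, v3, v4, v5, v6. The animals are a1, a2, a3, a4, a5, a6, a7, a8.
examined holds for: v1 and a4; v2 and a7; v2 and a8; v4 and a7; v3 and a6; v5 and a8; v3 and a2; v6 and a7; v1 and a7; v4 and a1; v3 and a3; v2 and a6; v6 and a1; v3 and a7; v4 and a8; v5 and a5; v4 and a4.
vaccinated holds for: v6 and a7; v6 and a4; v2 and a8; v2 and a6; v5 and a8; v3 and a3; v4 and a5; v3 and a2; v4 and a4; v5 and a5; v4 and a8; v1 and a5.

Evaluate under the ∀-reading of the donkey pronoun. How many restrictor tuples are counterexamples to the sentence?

"it" takes "an animal" as antecedent — a donkey pronoun bound across the clause boundary.
Strong reading: for every (v,a) with examined(v,a), vaccinated(v,a).
Restrictor pairs: (v1,a4) ✗  (v1,a7) ✗  (v2,a6) ✓  (v2,a7) ✗  (v2,a8) ✓  (v3,a2) ✓  (v3,a3) ✓  (v3,a6) ✗  (v3,a7) ✗  (v4,a1) ✗  (v4,a4) ✓  (v4,a7) ✗  (v4,a8) ✓  (v5,a5) ✓  (v5,a8) ✓  (v6,a1) ✗  (v6,a7) ✓
Counterexamples (restrictor pairs failing the scope): 8.

8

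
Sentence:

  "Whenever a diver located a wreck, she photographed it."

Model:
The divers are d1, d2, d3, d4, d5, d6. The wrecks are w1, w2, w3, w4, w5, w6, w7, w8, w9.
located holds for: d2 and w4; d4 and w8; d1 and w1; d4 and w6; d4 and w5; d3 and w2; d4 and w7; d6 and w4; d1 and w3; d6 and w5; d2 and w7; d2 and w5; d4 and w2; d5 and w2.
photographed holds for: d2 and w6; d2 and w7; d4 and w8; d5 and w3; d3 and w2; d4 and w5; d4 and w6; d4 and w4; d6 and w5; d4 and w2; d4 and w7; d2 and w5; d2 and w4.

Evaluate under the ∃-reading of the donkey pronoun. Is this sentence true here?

"it" takes "a wreck" as antecedent — a donkey pronoun bound across the clause boundary.
Weak reading: every diver d with some located-wreck has at least one located-wreck w such that photographed(d,w).
Per diver: d1:✗  d2:✓  d3:✓  d4:✓  d5:✗  d6:✓
d1 has no witness among its located-wrecks.

False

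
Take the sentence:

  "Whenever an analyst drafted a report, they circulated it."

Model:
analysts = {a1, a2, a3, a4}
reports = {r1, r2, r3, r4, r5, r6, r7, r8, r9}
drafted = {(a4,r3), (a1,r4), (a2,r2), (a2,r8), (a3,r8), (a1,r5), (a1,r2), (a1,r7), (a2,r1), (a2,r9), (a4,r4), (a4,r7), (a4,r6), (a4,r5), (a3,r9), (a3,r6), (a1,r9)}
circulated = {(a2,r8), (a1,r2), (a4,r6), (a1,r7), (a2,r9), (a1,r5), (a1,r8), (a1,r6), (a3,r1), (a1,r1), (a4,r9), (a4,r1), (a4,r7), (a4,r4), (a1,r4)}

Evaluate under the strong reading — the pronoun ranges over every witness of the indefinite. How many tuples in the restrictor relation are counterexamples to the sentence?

"it" takes "a report" as antecedent — a donkey pronoun bound across the clause boundary.
Strong reading: for every (a,r) with drafted(a,r), circulated(a,r).
Restrictor pairs: (a1,r2) ✓  (a1,r4) ✓  (a1,r5) ✓  (a1,r7) ✓  (a1,r9) ✗  (a2,r1) ✗  (a2,r2) ✗  (a2,r8) ✓  (a2,r9) ✓  (a3,r6) ✗  (a3,r8) ✗  (a3,r9) ✗  (a4,r3) ✗  (a4,r4) ✓  (a4,r5) ✗  (a4,r6) ✓  (a4,r7) ✓
Counterexamples (restrictor pairs failing the scope): 8.

8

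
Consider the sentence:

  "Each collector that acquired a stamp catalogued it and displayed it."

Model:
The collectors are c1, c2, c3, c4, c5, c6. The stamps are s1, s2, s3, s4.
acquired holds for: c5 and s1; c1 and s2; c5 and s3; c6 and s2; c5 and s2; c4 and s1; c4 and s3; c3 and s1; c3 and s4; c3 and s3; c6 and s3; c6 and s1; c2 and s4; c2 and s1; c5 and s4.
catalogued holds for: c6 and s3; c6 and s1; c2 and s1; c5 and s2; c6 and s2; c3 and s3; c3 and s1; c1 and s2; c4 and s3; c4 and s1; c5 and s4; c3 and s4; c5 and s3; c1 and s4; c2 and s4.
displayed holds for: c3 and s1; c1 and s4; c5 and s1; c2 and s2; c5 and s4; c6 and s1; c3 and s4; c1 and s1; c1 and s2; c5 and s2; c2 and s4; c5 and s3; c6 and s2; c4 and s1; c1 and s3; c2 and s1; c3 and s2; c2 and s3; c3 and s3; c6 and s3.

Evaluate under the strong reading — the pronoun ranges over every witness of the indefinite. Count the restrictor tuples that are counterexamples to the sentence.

"it" takes "a stamp" as antecedent — a donkey pronoun bound across the clause boundary.
Strong reading: for every (c,s) with acquired(c,s), catalogued(c,s) ∧ displayed(c,s).
Restrictor pairs: (c1,s2) ✓  (c2,s1) ✓  (c2,s4) ✓  (c3,s1) ✓  (c3,s3) ✓  (c3,s4) ✓  (c4,s1) ✓  (c4,s3) ✗  (c5,s1) ✗  (c5,s2) ✓  (c5,s3) ✓  (c5,s4) ✓  (c6,s1) ✓  (c6,s2) ✓  (c6,s3) ✓
Counterexamples (restrictor pairs failing the scope): 2.

2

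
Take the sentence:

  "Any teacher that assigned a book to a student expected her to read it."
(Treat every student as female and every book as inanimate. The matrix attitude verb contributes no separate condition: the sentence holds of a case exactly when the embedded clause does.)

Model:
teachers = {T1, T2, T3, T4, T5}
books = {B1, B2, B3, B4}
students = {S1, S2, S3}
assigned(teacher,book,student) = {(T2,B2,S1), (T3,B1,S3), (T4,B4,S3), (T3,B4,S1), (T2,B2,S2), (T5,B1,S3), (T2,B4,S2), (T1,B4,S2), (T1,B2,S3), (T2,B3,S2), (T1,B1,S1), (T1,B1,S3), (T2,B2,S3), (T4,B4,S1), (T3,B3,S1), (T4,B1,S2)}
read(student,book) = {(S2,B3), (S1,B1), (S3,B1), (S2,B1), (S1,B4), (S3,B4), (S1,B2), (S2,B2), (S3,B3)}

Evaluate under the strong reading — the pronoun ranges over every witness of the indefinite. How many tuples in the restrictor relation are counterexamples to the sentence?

5

"her" takes "a student" as antecedent and "it" takes "a book"; both are donkey pronouns co-varying with the restrictor.
Strong reading: for every (t,b,s) with assigned(t,b,s), read(s,b).
Restrictor triples: (T1,B1,S1)→read(S1,B1) ✓  (T1,B1,S3)→read(S3,B1) ✓  (T1,B2,S3)→read(S3,B2) ✗  (T1,B4,S2)→read(S2,B4) ✗  (T2,B2,S1)→read(S1,B2) ✓  (T2,B2,S2)→read(S2,B2) ✓  (T2,B2,S3)→read(S3,B2) ✗  (T2,B3,S2)→read(S2,B3) ✓  (T2,B4,S2)→read(S2,B4) ✗  (T3,B1,S3)→read(S3,B1) ✓  (T3,B3,S1)→read(S1,B3) ✗  (T3,B4,S1)→read(S1,B4) ✓  (T4,B1,S2)→read(S2,B1) ✓  (T4,B4,S1)→read(S1,B4) ✓  (T4,B4,S3)→read(S3,B4) ✓  (T5,B1,S3)→read(S3,B1) ✓
Counterexamples (restrictor triples failing the scope): 5.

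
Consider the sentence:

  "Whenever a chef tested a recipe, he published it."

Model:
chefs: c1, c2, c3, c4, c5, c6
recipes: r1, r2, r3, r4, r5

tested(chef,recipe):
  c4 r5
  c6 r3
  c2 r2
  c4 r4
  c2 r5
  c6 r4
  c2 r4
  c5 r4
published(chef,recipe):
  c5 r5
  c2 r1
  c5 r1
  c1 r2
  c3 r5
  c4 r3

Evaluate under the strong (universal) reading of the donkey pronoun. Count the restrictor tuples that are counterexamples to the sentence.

"it" takes "a recipe" as antecedent — a donkey pronoun bound across the clause boundary.
Strong reading: for every (c,r) with tested(c,r), published(c,r).
Restrictor pairs: (c2,r2) ✗  (c2,r4) ✗  (c2,r5) ✗  (c4,r4) ✗  (c4,r5) ✗  (c5,r4) ✗  (c6,r3) ✗  (c6,r4) ✗
Counterexamples (restrictor pairs failing the scope): 8.

8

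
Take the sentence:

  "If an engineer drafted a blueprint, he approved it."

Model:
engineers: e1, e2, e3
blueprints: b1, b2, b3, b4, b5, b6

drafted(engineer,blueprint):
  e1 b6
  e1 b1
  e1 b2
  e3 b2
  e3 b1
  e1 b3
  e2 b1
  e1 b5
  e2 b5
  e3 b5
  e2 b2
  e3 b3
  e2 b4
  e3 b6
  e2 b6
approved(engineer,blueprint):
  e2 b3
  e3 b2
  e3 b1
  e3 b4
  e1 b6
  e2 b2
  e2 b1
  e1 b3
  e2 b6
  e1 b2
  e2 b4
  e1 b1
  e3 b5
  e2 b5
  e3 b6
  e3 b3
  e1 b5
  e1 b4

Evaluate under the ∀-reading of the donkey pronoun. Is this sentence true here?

"it" takes "a blueprint" as antecedent — a donkey pronoun bound across the clause boundary.
Strong reading: for every (e,b) with drafted(e,b), approved(e,b).
Restrictor pairs: (e1,b1) ✓  (e1,b2) ✓  (e1,b3) ✓  (e1,b5) ✓  (e1,b6) ✓  (e2,b1) ✓  (e2,b2) ✓  (e2,b4) ✓  (e2,b5) ✓  (e2,b6) ✓  (e3,b1) ✓  (e3,b2) ✓  (e3,b3) ✓  (e3,b5) ✓  (e3,b6) ✓
Every restrictor pair satisfies the scope.

True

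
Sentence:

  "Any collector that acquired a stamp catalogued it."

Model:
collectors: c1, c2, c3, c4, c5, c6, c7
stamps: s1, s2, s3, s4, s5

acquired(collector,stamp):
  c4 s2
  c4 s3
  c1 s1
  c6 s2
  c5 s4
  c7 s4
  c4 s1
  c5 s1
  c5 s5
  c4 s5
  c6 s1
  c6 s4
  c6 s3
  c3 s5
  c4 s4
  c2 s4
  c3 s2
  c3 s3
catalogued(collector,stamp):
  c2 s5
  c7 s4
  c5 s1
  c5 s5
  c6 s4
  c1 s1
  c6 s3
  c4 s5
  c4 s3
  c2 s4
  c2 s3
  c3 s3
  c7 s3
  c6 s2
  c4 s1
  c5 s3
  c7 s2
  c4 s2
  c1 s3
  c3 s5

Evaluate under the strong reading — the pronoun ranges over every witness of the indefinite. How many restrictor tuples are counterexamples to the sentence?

4

"it" takes "a stamp" as antecedent — a donkey pronoun bound across the clause boundary.
Strong reading: for every (c,s) with acquired(c,s), catalogued(c,s).
Restrictor pairs: (c1,s1) ✓  (c2,s4) ✓  (c3,s2) ✗  (c3,s3) ✓  (c3,s5) ✓  (c4,s1) ✓  (c4,s2) ✓  (c4,s3) ✓  (c4,s4) ✗  (c4,s5) ✓  (c5,s1) ✓  (c5,s4) ✗  (c5,s5) ✓  (c6,s1) ✗  (c6,s2) ✓  (c6,s3) ✓  (c6,s4) ✓  (c7,s4) ✓
Counterexamples (restrictor pairs failing the scope): 4.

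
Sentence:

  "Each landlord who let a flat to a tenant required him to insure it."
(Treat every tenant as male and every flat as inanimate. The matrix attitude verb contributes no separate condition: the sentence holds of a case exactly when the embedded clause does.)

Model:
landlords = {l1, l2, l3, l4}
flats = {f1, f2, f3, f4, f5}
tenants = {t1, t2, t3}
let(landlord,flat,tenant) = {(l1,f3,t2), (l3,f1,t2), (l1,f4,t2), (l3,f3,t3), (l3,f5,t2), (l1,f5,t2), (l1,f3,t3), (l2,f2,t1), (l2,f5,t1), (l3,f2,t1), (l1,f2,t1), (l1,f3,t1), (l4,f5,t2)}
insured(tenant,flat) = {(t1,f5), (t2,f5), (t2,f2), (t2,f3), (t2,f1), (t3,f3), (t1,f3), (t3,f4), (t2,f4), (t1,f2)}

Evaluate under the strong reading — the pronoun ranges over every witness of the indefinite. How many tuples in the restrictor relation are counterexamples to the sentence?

0

"him" takes "a tenant" as antecedent and "it" takes "a flat"; both are donkey pronouns co-varying with the restrictor.
Strong reading: for every (l,f,t) with let(l,f,t), insured(t,f).
Restrictor triples: (l1,f2,t1)→insured(t1,f2) ✓  (l1,f3,t1)→insured(t1,f3) ✓  (l1,f3,t2)→insured(t2,f3) ✓  (l1,f3,t3)→insured(t3,f3) ✓  (l1,f4,t2)→insured(t2,f4) ✓  (l1,f5,t2)→insured(t2,f5) ✓  (l2,f2,t1)→insured(t1,f2) ✓  (l2,f5,t1)→insured(t1,f5) ✓  (l3,f1,t2)→insured(t2,f1) ✓  (l3,f2,t1)→insured(t1,f2) ✓  (l3,f3,t3)→insured(t3,f3) ✓  (l3,f5,t2)→insured(t2,f5) ✓  (l4,f5,t2)→insured(t2,f5) ✓
Counterexamples (restrictor triples failing the scope): 0.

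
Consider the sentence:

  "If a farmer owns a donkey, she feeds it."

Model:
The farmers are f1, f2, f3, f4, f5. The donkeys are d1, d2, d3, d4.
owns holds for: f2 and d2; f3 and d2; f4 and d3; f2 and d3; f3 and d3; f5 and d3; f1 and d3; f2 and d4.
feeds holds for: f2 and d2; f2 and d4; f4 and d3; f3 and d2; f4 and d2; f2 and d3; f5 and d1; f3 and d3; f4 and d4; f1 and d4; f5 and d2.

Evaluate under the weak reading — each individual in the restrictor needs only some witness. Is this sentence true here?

False

"it" takes "a donkey" as antecedent — a donkey pronoun bound across the clause boundary.
Weak reading: every farmer f with some owns-donkey has at least one owns-donkey d such that feeds(f,d).
Per farmer: f1:✗  f2:✓  f3:✓  f4:✓  f5:✗
f1 has no witness among its owns-donkeys.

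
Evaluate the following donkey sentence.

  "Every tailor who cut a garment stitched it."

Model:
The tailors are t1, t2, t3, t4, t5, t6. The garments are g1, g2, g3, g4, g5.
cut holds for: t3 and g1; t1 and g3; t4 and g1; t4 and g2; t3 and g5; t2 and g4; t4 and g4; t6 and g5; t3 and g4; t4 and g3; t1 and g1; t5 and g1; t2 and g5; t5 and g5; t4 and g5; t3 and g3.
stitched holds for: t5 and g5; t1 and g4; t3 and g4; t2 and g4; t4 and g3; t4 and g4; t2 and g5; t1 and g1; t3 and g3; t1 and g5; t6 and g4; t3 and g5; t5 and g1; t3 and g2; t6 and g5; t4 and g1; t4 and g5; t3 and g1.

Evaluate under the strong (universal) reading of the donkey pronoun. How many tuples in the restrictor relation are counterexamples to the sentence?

"it" takes "a garment" as antecedent — a donkey pronoun bound across the clause boundary.
Strong reading: for every (t,g) with cut(t,g), stitched(t,g).
Restrictor pairs: (t1,g1) ✓  (t1,g3) ✗  (t2,g4) ✓  (t2,g5) ✓  (t3,g1) ✓  (t3,g3) ✓  (t3,g4) ✓  (t3,g5) ✓  (t4,g1) ✓  (t4,g2) ✗  (t4,g3) ✓  (t4,g4) ✓  (t4,g5) ✓  (t5,g1) ✓  (t5,g5) ✓  (t6,g5) ✓
Counterexamples (restrictor pairs failing the scope): 2.

2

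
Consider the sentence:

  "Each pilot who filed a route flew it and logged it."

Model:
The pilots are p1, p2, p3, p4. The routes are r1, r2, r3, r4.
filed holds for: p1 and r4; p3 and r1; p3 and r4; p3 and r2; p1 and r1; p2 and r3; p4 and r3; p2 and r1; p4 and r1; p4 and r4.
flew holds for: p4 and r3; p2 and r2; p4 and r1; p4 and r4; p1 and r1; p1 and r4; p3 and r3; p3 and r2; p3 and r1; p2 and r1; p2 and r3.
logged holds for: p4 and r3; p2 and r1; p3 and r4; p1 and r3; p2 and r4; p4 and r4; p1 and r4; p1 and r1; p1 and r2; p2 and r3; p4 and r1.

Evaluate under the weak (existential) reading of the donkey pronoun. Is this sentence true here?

False

"it" takes "a route" as antecedent — a donkey pronoun bound across the clause boundary.
Weak reading: every pilot p with some filed-route has at least one filed-route r such that flew(p,r) ∧ logged(p,r).
Per pilot: p1:✓  p2:✓  p3:✗  p4:✓
p3 has no witness among its filed-routes.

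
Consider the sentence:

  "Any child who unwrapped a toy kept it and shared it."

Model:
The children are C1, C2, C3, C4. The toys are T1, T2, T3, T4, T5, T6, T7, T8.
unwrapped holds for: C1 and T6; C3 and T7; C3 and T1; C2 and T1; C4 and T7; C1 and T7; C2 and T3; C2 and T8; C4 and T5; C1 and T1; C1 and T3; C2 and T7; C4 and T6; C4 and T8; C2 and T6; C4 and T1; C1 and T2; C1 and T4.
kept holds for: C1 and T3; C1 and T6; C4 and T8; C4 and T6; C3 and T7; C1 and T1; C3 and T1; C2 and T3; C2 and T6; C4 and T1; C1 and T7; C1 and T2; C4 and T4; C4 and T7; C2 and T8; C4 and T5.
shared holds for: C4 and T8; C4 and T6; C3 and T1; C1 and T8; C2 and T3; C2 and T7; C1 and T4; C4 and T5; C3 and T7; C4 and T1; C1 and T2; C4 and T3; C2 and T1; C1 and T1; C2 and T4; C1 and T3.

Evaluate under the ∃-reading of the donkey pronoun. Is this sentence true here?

"it" takes "a toy" as antecedent — a donkey pronoun bound across the clause boundary.
Weak reading: every child c with some unwrapped-toy has at least one unwrapped-toy t such that kept(c,t) ∧ shared(c,t).
Per child: C1:✓  C2:✓  C3:✓  C4:✓
Every child in the restrictor has a witness.

True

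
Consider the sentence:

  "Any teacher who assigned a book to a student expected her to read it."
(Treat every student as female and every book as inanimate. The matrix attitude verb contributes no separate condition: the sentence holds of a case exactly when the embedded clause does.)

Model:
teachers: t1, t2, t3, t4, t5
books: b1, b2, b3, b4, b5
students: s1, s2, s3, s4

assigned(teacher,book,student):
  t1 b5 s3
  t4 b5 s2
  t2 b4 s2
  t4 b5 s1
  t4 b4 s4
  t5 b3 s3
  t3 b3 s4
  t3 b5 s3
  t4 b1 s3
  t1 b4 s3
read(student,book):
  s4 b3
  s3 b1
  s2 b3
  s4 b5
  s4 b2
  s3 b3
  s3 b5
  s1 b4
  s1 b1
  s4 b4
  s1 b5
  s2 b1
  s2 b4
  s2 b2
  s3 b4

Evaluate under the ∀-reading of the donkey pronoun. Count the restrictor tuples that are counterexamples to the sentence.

"her" takes "a student" as antecedent and "it" takes "a book"; both are donkey pronouns co-varying with the restrictor.
Strong reading: for every (t,b,s) with assigned(t,b,s), read(s,b).
Restrictor triples: (t1,b4,s3)→read(s3,b4) ✓  (t1,b5,s3)→read(s3,b5) ✓  (t2,b4,s2)→read(s2,b4) ✓  (t3,b3,s4)→read(s4,b3) ✓  (t3,b5,s3)→read(s3,b5) ✓  (t4,b1,s3)→read(s3,b1) ✓  (t4,b4,s4)→read(s4,b4) ✓  (t4,b5,s1)→read(s1,b5) ✓  (t4,b5,s2)→read(s2,b5) ✗  (t5,b3,s3)→read(s3,b3) ✓
Counterexamples (restrictor triples failing the scope): 1.

1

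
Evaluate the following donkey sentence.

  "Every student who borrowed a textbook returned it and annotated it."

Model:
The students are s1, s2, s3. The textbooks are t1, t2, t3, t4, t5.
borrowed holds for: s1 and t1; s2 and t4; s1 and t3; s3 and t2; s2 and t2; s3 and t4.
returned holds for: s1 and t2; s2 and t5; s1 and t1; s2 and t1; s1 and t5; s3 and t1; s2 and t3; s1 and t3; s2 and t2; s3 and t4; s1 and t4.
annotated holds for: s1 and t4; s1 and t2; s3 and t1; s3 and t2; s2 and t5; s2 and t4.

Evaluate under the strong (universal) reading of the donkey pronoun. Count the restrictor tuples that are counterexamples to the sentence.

6

"it" takes "a textbook" as antecedent — a donkey pronoun bound across the clause boundary.
Strong reading: for every (s,t) with borrowed(s,t), returned(s,t) ∧ annotated(s,t).
Restrictor pairs: (s1,t1) ✗  (s1,t3) ✗  (s2,t2) ✗  (s2,t4) ✗  (s3,t2) ✗  (s3,t4) ✗
Counterexamples (restrictor pairs failing the scope): 6.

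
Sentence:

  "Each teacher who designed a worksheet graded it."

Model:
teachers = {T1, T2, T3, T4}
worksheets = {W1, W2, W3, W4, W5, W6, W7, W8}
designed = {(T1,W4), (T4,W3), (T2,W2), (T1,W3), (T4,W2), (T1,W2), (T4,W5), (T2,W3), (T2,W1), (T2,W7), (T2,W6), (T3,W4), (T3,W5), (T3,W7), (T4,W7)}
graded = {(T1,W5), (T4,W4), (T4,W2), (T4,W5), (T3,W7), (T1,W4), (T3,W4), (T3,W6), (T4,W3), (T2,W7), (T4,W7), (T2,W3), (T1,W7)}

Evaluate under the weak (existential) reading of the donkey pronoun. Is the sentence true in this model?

True

"it" takes "a worksheet" as antecedent — a donkey pronoun bound across the clause boundary.
Weak reading: every teacher t with some designed-worksheet has at least one designed-worksheet w such that graded(t,w).
Per teacher: T1:✓  T2:✓  T3:✓  T4:✓
Every teacher in the restrictor has a witness.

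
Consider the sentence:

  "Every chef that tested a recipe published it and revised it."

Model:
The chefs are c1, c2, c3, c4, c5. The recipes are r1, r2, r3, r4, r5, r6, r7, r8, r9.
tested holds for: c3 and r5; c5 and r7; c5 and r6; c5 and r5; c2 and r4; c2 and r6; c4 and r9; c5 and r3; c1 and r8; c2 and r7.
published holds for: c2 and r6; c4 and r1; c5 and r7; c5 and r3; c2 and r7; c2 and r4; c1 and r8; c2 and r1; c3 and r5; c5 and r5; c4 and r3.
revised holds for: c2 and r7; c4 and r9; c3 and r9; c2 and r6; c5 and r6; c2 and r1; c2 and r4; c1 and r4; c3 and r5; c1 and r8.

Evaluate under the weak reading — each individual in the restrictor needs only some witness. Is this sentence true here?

"it" takes "a recipe" as antecedent — a donkey pronoun bound across the clause boundary.
Weak reading: every chef c with some tested-recipe has at least one tested-recipe r such that published(c,r) ∧ revised(c,r).
Per chef: c1:✓  c2:✓  c3:✓  c4:✗  c5:✗
c4 has no witness among its tested-recipes.

False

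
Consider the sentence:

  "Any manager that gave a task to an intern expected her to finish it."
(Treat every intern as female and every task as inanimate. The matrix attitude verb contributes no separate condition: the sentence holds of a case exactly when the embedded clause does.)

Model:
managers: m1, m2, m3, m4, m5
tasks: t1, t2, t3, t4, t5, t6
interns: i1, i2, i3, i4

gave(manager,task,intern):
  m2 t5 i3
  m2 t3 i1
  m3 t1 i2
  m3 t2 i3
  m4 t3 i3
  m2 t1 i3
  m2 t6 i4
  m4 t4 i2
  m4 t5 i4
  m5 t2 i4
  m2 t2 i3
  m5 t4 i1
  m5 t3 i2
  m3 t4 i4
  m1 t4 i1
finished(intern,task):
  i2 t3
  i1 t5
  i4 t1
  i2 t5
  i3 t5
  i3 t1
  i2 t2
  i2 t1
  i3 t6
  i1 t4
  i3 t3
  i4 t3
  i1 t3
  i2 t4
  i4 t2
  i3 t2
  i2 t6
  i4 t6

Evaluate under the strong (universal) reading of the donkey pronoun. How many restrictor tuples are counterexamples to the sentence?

2

"her" takes "an intern" as antecedent and "it" takes "a task"; both are donkey pronouns co-varying with the restrictor.
Strong reading: for every (m,t,i) with gave(m,t,i), finished(i,t).
Restrictor triples: (m1,t4,i1)→finished(i1,t4) ✓  (m2,t1,i3)→finished(i3,t1) ✓  (m2,t2,i3)→finished(i3,t2) ✓  (m2,t3,i1)→finished(i1,t3) ✓  (m2,t5,i3)→finished(i3,t5) ✓  (m2,t6,i4)→finished(i4,t6) ✓  (m3,t1,i2)→finished(i2,t1) ✓  (m3,t2,i3)→finished(i3,t2) ✓  (m3,t4,i4)→finished(i4,t4) ✗  (m4,t3,i3)→finished(i3,t3) ✓  (m4,t4,i2)→finished(i2,t4) ✓  (m4,t5,i4)→finished(i4,t5) ✗  (m5,t2,i4)→finished(i4,t2) ✓  (m5,t3,i2)→finished(i2,t3) ✓  (m5,t4,i1)→finished(i1,t4) ✓
Counterexamples (restrictor triples failing the scope): 2.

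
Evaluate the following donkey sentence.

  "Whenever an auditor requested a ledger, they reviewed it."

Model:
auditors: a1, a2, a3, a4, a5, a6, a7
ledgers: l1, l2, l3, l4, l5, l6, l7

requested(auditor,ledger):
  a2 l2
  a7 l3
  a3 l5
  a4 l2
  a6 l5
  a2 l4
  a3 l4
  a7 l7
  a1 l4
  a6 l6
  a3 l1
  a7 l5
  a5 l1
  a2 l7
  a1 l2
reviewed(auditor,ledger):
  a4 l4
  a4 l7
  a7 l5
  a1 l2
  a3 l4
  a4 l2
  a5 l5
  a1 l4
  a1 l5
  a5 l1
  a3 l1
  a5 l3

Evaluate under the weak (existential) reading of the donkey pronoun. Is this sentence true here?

False

"it" takes "a ledger" as antecedent — a donkey pronoun bound across the clause boundary.
Weak reading: every auditor a with some requested-ledger has at least one requested-ledger l such that reviewed(a,l).
Per auditor: a1:✓  a2:✗  a3:✓  a4:✓  a5:✓  a6:✗  a7:✓
a2 has no witness among its requested-ledgers.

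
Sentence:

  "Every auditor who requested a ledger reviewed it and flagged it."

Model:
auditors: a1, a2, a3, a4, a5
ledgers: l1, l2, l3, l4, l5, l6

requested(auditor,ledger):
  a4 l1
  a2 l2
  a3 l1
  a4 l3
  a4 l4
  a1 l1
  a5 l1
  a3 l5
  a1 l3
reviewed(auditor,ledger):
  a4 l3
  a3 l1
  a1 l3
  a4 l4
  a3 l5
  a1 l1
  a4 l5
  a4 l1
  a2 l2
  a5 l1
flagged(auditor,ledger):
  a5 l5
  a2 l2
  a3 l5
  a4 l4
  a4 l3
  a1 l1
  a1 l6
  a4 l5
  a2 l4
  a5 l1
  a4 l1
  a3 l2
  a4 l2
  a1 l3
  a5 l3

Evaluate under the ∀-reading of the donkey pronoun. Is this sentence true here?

"it" takes "a ledger" as antecedent — a donkey pronoun bound across the clause boundary.
Strong reading: for every (a,l) with requested(a,l), reviewed(a,l) ∧ flagged(a,l).
Restrictor pairs: (a1,l1) ✓  (a1,l3) ✓  (a2,l2) ✓  (a3,l1) ✗  (a3,l5) ✓  (a4,l1) ✓  (a4,l3) ✓  (a4,l4) ✓  (a5,l1) ✓
Counterexample: (a3,l1) is in requested but fails the scope.

False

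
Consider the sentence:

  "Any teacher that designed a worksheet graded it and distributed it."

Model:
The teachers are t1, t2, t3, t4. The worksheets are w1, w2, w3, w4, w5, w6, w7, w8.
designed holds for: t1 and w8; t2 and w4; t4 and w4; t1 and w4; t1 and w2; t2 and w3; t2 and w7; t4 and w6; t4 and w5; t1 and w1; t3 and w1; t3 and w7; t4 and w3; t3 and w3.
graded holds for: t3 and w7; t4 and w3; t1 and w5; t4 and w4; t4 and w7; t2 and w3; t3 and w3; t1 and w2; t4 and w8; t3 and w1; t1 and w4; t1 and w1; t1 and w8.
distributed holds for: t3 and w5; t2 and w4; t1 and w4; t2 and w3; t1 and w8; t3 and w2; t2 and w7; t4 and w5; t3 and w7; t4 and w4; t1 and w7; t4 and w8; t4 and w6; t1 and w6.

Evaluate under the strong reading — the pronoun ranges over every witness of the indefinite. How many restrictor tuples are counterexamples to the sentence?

"it" takes "a worksheet" as antecedent — a donkey pronoun bound across the clause boundary.
Strong reading: for every (t,w) with designed(t,w), graded(t,w) ∧ distributed(t,w).
Restrictor pairs: (t1,w1) ✗  (t1,w2) ✗  (t1,w4) ✓  (t1,w8) ✓  (t2,w3) ✓  (t2,w4) ✗  (t2,w7) ✗  (t3,w1) ✗  (t3,w3) ✗  (t3,w7) ✓  (t4,w3) ✗  (t4,w4) ✓  (t4,w5) ✗  (t4,w6) ✗
Counterexamples (restrictor pairs failing the scope): 9.

9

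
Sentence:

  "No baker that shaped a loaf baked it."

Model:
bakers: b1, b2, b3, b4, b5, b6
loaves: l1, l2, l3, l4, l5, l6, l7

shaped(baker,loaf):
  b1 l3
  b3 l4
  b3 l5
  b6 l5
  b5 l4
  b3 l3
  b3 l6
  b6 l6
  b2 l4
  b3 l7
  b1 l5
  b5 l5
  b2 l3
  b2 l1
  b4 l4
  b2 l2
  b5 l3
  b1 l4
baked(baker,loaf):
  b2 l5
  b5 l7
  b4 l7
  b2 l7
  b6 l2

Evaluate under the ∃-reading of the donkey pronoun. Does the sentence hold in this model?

True

"it" takes "a loaf" as antecedent — a donkey pronoun bound across the clause boundary.
Truth condition: for no (b,l) with shaped(b,l) does baked(b,l) hold.
Restrictor pairs — does the scope hold? (b1,l3):fails  (b1,l4):fails  (b1,l5):fails  (b2,l1):fails  (b2,l2):fails  (b2,l3):fails  (b2,l4):fails  (b3,l3):fails  (b3,l4):fails  (b3,l5):fails  (b3,l6):fails  (b3,l7):fails  (b4,l4):fails  (b5,l3):fails  (b5,l4):fails  (b5,l5):fails  (b6,l5):fails  (b6,l6):fails
Scope holds for no restrictor pair, so the sentence is true.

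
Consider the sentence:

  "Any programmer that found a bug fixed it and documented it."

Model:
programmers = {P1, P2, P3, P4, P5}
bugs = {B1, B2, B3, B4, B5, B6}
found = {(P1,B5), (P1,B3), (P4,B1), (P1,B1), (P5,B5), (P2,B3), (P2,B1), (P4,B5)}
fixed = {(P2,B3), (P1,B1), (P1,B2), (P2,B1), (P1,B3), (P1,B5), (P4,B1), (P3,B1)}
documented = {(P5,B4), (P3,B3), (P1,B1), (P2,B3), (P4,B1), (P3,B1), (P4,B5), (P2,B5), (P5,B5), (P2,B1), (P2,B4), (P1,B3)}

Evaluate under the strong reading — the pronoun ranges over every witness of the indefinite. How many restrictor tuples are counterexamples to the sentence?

"it" takes "a bug" as antecedent — a donkey pronoun bound across the clause boundary.
Strong reading: for every (p,b) with found(p,b), fixed(p,b) ∧ documented(p,b).
Restrictor pairs: (P1,B1) ✓  (P1,B3) ✓  (P1,B5) ✗  (P2,B1) ✓  (P2,B3) ✓  (P4,B1) ✓  (P4,B5) ✗  (P5,B5) ✗
Counterexamples (restrictor pairs failing the scope): 3.

3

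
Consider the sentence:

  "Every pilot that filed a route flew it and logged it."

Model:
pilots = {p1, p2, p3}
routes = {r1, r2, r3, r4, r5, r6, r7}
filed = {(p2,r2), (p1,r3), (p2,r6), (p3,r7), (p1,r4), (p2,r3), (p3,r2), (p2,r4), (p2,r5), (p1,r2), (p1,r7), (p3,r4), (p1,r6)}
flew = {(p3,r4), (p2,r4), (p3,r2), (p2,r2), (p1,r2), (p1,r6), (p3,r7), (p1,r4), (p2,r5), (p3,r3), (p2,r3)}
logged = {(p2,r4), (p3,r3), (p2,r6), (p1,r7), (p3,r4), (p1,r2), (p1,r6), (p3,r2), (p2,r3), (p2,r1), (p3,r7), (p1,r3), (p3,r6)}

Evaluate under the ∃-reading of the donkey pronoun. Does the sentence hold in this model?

"it" takes "a route" as antecedent — a donkey pronoun bound across the clause boundary.
Weak reading: every pilot p with some filed-route has at least one filed-route r such that flew(p,r) ∧ logged(p,r).
Per pilot: p1:✓  p2:✓  p3:✓
Every pilot in the restrictor has a witness.

True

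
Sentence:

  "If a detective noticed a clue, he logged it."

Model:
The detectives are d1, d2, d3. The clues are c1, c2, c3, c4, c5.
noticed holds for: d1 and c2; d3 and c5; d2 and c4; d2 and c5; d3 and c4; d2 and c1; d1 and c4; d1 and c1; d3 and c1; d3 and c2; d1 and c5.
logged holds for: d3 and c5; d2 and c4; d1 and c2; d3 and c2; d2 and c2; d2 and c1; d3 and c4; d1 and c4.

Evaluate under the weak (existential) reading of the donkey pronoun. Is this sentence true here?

True

"it" takes "a clue" as antecedent — a donkey pronoun bound across the clause boundary.
Weak reading: every detective d with some noticed-clue has at least one noticed-clue c such that logged(d,c).
Per detective: d1:✓  d2:✓  d3:✓
Every detective in the restrictor has a witness.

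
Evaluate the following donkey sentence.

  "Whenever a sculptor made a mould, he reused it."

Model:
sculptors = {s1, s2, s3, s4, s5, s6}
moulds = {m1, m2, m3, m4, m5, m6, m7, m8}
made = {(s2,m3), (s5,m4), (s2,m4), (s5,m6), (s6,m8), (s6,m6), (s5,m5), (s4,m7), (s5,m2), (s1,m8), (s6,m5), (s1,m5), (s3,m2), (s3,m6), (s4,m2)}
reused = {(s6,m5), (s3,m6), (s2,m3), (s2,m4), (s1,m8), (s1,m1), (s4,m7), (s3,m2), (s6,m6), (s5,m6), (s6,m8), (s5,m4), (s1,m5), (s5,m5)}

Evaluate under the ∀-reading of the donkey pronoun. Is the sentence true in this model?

False

"it" takes "a mould" as antecedent — a donkey pronoun bound across the clause boundary.
Strong reading: for every (s,m) with made(s,m), reused(s,m).
Restrictor pairs: (s1,m5) ✓  (s1,m8) ✓  (s2,m3) ✓  (s2,m4) ✓  (s3,m2) ✓  (s3,m6) ✓  (s4,m2) ✗  (s4,m7) ✓  (s5,m2) ✗  (s5,m4) ✓  (s5,m5) ✓  (s5,m6) ✓  (s6,m5) ✓  (s6,m6) ✓  (s6,m8) ✓
Counterexample: (s4,m2) is in made but fails the scope.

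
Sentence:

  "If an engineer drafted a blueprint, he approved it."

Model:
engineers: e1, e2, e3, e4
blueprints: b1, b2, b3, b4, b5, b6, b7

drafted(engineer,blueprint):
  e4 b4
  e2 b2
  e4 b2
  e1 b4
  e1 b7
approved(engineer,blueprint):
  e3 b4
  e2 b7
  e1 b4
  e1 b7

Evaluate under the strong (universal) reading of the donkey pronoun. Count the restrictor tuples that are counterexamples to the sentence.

3

"it" takes "a blueprint" as antecedent — a donkey pronoun bound across the clause boundary.
Strong reading: for every (e,b) with drafted(e,b), approved(e,b).
Restrictor pairs: (e1,b4) ✓  (e1,b7) ✓  (e2,b2) ✗  (e4,b2) ✗  (e4,b4) ✗
Counterexamples (restrictor pairs failing the scope): 3.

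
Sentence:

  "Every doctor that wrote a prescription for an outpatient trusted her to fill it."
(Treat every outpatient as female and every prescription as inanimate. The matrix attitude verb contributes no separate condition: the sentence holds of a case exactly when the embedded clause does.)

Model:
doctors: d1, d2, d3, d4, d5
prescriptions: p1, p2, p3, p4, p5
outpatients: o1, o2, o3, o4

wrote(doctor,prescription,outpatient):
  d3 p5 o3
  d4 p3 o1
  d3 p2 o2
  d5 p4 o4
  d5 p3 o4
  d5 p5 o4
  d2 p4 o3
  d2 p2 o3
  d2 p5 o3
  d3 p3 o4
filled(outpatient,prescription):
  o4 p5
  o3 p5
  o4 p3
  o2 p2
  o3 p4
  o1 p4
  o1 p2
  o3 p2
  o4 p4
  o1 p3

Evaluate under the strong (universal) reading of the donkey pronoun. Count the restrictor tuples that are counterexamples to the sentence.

"her" takes "an outpatient" as antecedent and "it" takes "a prescription"; both are donkey pronouns co-varying with the restrictor.
Strong reading: for every (d,p,o) with wrote(d,p,o), filled(o,p).
Restrictor triples: (d2,p2,o3)→filled(o3,p2) ✓  (d2,p4,o3)→filled(o3,p4) ✓  (d2,p5,o3)→filled(o3,p5) ✓  (d3,p2,o2)→filled(o2,p2) ✓  (d3,p3,o4)→filled(o4,p3) ✓  (d3,p5,o3)→filled(o3,p5) ✓  (d4,p3,o1)→filled(o1,p3) ✓  (d5,p3,o4)→filled(o4,p3) ✓  (d5,p4,o4)→filled(o4,p4) ✓  (d5,p5,o4)→filled(o4,p5) ✓
Counterexamples (restrictor triples failing the scope): 0.

0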